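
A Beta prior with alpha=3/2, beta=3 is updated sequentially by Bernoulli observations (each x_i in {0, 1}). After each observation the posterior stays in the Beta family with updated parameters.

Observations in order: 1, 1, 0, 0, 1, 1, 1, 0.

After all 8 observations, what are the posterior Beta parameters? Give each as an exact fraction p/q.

alpha=13/2, beta=6

obs 1: x=1 → posterior Beta(5/2, 3)
obs 2: x=1 → posterior Beta(7/2, 3)
obs 3: x=0 → posterior Beta(7/2, 4)
obs 4: x=0 → posterior Beta(7/2, 5)
obs 5: x=1 → posterior Beta(9/2, 5)
obs 6: x=1 → posterior Beta(11/2, 5)
obs 7: x=1 → posterior Beta(13/2, 5)
obs 8: x=0 → posterior Beta(13/2, 6)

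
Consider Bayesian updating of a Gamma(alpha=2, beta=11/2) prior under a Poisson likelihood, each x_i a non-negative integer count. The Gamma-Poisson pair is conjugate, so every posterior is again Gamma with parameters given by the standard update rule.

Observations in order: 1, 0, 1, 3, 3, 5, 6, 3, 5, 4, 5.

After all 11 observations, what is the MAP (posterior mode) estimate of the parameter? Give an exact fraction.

74/33

obs 1: x=1 → posterior Gamma(3, 13/2)
obs 2: x=0 → posterior Gamma(3, 15/2)
obs 3: x=1 → posterior Gamma(4, 17/2)
obs 4: x=3 → posterior Gamma(7, 19/2)
obs 5: x=3 → posterior Gamma(10, 21/2)
obs 6: x=5 → posterior Gamma(15, 23/2)
obs 7: x=6 → posterior Gamma(21, 25/2)
obs 8: x=3 → posterior Gamma(24, 27/2)
obs 9: x=5 → posterior Gamma(29, 29/2)
obs 10: x=4 → posterior Gamma(33, 31/2)
obs 11: x=5 → posterior Gamma(38, 33/2)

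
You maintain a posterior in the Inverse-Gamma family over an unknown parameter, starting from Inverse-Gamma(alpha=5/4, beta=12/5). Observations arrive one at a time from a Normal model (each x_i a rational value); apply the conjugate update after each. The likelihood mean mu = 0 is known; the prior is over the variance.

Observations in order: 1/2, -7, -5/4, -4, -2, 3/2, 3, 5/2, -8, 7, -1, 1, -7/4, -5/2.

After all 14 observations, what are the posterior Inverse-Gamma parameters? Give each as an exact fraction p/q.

obs 1: x=1/2 → posterior Inverse-Gamma(7/4, 101/40)
obs 2: x=-7 → posterior Inverse-Gamma(9/4, 1081/40)
obs 3: x=-5/4 → posterior Inverse-Gamma(11/4, 4449/160)
obs 4: x=-4 → posterior Inverse-Gamma(13/4, 5729/160)
obs 5: x=-2 → posterior Inverse-Gamma(15/4, 6049/160)
obs 6: x=3/2 → posterior Inverse-Gamma(17/4, 6229/160)
obs 7: x=3 → posterior Inverse-Gamma(19/4, 6949/160)
obs 8: x=5/2 → posterior Inverse-Gamma(21/4, 7449/160)
obs 9: x=-8 → posterior Inverse-Gamma(23/4, 12569/160)
obs 10: x=7 → posterior Inverse-Gamma(25/4, 16489/160)
obs 11: x=-1 → posterior Inverse-Gamma(27/4, 16569/160)
obs 12: x=1 → posterior Inverse-Gamma(29/4, 16649/160)
obs 13: x=-7/4 → posterior Inverse-Gamma(31/4, 8447/80)
obs 14: x=-5/2 → posterior Inverse-Gamma(33/4, 8697/80)

alpha=33/4, beta=8697/80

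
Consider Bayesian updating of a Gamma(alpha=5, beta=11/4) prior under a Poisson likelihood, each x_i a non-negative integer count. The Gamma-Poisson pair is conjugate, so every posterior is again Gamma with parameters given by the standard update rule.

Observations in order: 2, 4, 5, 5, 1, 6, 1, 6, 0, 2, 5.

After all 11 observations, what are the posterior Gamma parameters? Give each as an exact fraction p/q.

alpha=42, beta=55/4

obs 1: x=2 → posterior Gamma(7, 15/4)
obs 2: x=4 → posterior Gamma(11, 19/4)
obs 3: x=5 → posterior Gamma(16, 23/4)
obs 4: x=5 → posterior Gamma(21, 27/4)
obs 5: x=1 → posterior Gamma(22, 31/4)
obs 6: x=6 → posterior Gamma(28, 35/4)
obs 7: x=1 → posterior Gamma(29, 39/4)
obs 8: x=6 → posterior Gamma(35, 43/4)
obs 9: x=0 → posterior Gamma(35, 47/4)
obs 10: x=2 → posterior Gamma(37, 51/4)
obs 11: x=5 → posterior Gamma(42, 55/4)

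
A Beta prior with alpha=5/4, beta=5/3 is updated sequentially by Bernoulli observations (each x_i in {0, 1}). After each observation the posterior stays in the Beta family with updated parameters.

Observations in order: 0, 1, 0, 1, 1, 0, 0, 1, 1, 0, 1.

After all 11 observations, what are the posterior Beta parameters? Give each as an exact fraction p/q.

alpha=29/4, beta=20/3

obs 1: x=0 → posterior Beta(5/4, 8/3)
obs 2: x=1 → posterior Beta(9/4, 8/3)
obs 3: x=0 → posterior Beta(9/4, 11/3)
obs 4: x=1 → posterior Beta(13/4, 11/3)
obs 5: x=1 → posterior Beta(17/4, 11/3)
obs 6: x=0 → posterior Beta(17/4, 14/3)
obs 7: x=0 → posterior Beta(17/4, 17/3)
obs 8: x=1 → posterior Beta(21/4, 17/3)
obs 9: x=1 → posterior Beta(25/4, 17/3)
obs 10: x=0 → posterior Beta(25/4, 20/3)
obs 11: x=1 → posterior Beta(29/4, 20/3)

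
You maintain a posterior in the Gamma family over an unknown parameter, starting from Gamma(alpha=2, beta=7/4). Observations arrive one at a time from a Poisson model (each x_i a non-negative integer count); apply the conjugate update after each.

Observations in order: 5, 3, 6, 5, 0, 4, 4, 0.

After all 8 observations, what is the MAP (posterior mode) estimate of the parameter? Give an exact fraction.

112/39

obs 1: x=5 → posterior Gamma(7, 11/4)
obs 2: x=3 → posterior Gamma(10, 15/4)
obs 3: x=6 → posterior Gamma(16, 19/4)
obs 4: x=5 → posterior Gamma(21, 23/4)
obs 5: x=0 → posterior Gamma(21, 27/4)
obs 6: x=4 → posterior Gamma(25, 31/4)
obs 7: x=4 → posterior Gamma(29, 35/4)
obs 8: x=0 → posterior Gamma(29, 39/4)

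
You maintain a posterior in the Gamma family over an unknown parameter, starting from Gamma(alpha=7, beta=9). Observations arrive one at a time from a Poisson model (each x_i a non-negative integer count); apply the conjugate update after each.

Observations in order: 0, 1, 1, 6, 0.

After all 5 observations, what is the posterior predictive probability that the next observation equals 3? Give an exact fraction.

21157260995862462464/295578376007080078125

obs 1: x=0 → posterior Gamma(7, 10)
obs 2: x=1 → posterior Gamma(8, 11)
obs 3: x=1 → posterior Gamma(9, 12)
obs 4: x=6 → posterior Gamma(15, 13)
obs 5: x=0 → posterior Gamma(15, 14)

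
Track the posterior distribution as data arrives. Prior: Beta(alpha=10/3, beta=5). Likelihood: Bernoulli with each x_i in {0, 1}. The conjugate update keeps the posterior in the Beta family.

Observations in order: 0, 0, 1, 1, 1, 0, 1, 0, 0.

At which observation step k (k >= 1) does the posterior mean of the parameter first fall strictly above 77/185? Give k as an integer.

k = 4

obs 1: x=0 → posterior Beta(10/3, 6)
obs 2: x=0 → posterior Beta(10/3, 7)
obs 3: x=1 → posterior Beta(13/3, 7)
obs 4: x=1 → posterior Beta(16/3, 7)
obs 5: x=1 → posterior Beta(19/3, 7)
obs 6: x=0 → posterior Beta(19/3, 8)
obs 7: x=1 → posterior Beta(22/3, 8)
obs 8: x=0 → posterior Beta(22/3, 9)
obs 9: x=0 → posterior Beta(22/3, 10)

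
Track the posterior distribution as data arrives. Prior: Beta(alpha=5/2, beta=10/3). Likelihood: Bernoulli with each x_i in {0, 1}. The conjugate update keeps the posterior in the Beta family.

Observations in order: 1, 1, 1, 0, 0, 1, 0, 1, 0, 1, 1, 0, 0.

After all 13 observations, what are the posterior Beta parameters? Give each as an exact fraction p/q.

obs 1: x=1 → posterior Beta(7/2, 10/3)
obs 2: x=1 → posterior Beta(9/2, 10/3)
obs 3: x=1 → posterior Beta(11/2, 10/3)
obs 4: x=0 → posterior Beta(11/2, 13/3)
obs 5: x=0 → posterior Beta(11/2, 16/3)
obs 6: x=1 → posterior Beta(13/2, 16/3)
obs 7: x=0 → posterior Beta(13/2, 19/3)
obs 8: x=1 → posterior Beta(15/2, 19/3)
obs 9: x=0 → posterior Beta(15/2, 22/3)
obs 10: x=1 → posterior Beta(17/2, 22/3)
obs 11: x=1 → posterior Beta(19/2, 22/3)
obs 12: x=0 → posterior Beta(19/2, 25/3)
obs 13: x=0 → posterior Beta(19/2, 28/3)

alpha=19/2, beta=28/3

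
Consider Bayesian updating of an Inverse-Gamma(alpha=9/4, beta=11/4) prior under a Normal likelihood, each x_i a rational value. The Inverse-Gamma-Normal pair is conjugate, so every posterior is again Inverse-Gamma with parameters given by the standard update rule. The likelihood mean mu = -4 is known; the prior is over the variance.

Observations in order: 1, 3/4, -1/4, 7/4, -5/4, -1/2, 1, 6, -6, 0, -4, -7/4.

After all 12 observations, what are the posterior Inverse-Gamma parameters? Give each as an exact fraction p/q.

alpha=33/4, beta=4321/32

obs 1: x=1 → posterior Inverse-Gamma(11/4, 61/4)
obs 2: x=3/4 → posterior Inverse-Gamma(13/4, 849/32)
obs 3: x=-1/4 → posterior Inverse-Gamma(15/4, 537/16)
obs 4: x=7/4 → posterior Inverse-Gamma(17/4, 1603/32)
obs 5: x=-5/4 → posterior Inverse-Gamma(19/4, 431/8)
obs 6: x=-1/2 → posterior Inverse-Gamma(21/4, 60)
obs 7: x=1 → posterior Inverse-Gamma(23/4, 145/2)
obs 8: x=6 → posterior Inverse-Gamma(25/4, 245/2)
obs 9: x=-6 → posterior Inverse-Gamma(27/4, 249/2)
obs 10: x=0 → posterior Inverse-Gamma(29/4, 265/2)
obs 11: x=-4 → posterior Inverse-Gamma(31/4, 265/2)
obs 12: x=-7/4 → posterior Inverse-Gamma(33/4, 4321/32)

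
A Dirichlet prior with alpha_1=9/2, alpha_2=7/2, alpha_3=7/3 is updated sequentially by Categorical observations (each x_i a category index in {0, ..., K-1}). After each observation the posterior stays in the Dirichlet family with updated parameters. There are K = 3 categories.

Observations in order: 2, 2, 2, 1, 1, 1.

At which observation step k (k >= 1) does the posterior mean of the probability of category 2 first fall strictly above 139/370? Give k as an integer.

obs 1: x=2 → posterior Dirichlet(9/2, 7/2, 10/3)
obs 2: x=2 → posterior Dirichlet(9/2, 7/2, 13/3)
obs 3: x=2 → posterior Dirichlet(9/2, 7/2, 16/3)
obs 4: x=1 → posterior Dirichlet(9/2, 9/2, 16/3)
obs 5: x=1 → posterior Dirichlet(9/2, 11/2, 16/3)
obs 6: x=1 → posterior Dirichlet(9/2, 13/2, 16/3)

k = 3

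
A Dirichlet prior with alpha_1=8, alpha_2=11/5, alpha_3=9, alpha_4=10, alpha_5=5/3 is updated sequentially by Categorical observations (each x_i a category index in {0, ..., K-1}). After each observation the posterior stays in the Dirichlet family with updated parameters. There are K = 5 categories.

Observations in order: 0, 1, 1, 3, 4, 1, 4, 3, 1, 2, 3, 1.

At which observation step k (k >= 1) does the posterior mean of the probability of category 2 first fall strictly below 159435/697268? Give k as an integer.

obs 1: x=0 → posterior Dirichlet(9, 11/5, 9, 10, 5/3)
obs 2: x=1 → posterior Dirichlet(9, 16/5, 9, 10, 5/3)
obs 3: x=1 → posterior Dirichlet(9, 21/5, 9, 10, 5/3)
obs 4: x=3 → posterior Dirichlet(9, 21/5, 9, 11, 5/3)
obs 5: x=4 → posterior Dirichlet(9, 21/5, 9, 11, 8/3)
obs 6: x=1 → posterior Dirichlet(9, 26/5, 9, 11, 8/3)
obs 7: x=4 → posterior Dirichlet(9, 26/5, 9, 11, 11/3)
obs 8: x=3 → posterior Dirichlet(9, 26/5, 9, 12, 11/3)
obs 9: x=1 → posterior Dirichlet(9, 31/5, 9, 12, 11/3)
obs 10: x=2 → posterior Dirichlet(9, 31/5, 10, 12, 11/3)
obs 11: x=3 → posterior Dirichlet(9, 31/5, 10, 13, 11/3)
obs 12: x=1 → posterior Dirichlet(9, 36/5, 10, 13, 11/3)

k = 9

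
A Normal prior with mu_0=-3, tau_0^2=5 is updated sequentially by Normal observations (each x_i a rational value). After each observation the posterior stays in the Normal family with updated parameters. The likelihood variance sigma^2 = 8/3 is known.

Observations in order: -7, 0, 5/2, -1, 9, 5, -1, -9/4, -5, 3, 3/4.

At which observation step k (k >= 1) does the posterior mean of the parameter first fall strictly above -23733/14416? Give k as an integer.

k = 4

obs 1: x=-7 → posterior Normal(-129/23, 40/23)
obs 2: x=0 → posterior Normal(-129/38, 20/19)
obs 3: x=5/2 → posterior Normal(-183/106, 40/53)
obs 4: x=-1 → posterior Normal(-213/136, 10/17)
obs 5: x=9 → posterior Normal(57/166, 40/83)
obs 6: x=5 → posterior Normal(207/196, 20/49)
obs 7: x=-1 → posterior Normal(177/226, 40/113)
obs 8: x=-9/4 → posterior Normal(219/512, 5/16)
obs 9: x=-5 → posterior Normal(-81/572, 40/143)
obs 10: x=3 → posterior Normal(99/632, 20/79)
obs 11: x=3/4 → posterior Normal(36/173, 40/173)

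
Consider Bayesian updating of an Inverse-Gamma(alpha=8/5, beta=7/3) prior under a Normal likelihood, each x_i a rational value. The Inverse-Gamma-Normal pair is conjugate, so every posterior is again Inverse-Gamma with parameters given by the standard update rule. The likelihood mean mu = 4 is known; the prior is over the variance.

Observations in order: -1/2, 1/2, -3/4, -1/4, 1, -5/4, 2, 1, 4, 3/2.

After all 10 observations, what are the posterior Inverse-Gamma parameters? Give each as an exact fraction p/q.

obs 1: x=-1/2 → posterior Inverse-Gamma(21/10, 299/24)
obs 2: x=1/2 → posterior Inverse-Gamma(13/5, 223/12)
obs 3: x=-3/4 → posterior Inverse-Gamma(31/10, 2867/96)
obs 4: x=-1/4 → posterior Inverse-Gamma(18/5, 1867/48)
obs 5: x=1 → posterior Inverse-Gamma(41/10, 2083/48)
obs 6: x=-5/4 → posterior Inverse-Gamma(23/5, 5489/96)
obs 7: x=2 → posterior Inverse-Gamma(51/10, 5681/96)
obs 8: x=1 → posterior Inverse-Gamma(28/5, 6113/96)
obs 9: x=4 → posterior Inverse-Gamma(61/10, 6113/96)
obs 10: x=3/2 → posterior Inverse-Gamma(33/5, 6413/96)

alpha=33/5, beta=6413/96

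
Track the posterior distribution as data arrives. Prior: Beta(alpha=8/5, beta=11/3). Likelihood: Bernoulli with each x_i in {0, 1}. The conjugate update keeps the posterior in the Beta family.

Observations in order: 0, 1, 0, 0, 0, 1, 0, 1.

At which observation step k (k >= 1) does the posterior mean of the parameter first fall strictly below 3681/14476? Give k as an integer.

obs 1: x=0 → posterior Beta(8/5, 14/3)
obs 2: x=1 → posterior Beta(13/5, 14/3)
obs 3: x=0 → posterior Beta(13/5, 17/3)
obs 4: x=0 → posterior Beta(13/5, 20/3)
obs 5: x=0 → posterior Beta(13/5, 23/3)
obs 6: x=1 → posterior Beta(18/5, 23/3)
obs 7: x=0 → posterior Beta(18/5, 26/3)
obs 8: x=1 → posterior Beta(23/5, 26/3)

k = 5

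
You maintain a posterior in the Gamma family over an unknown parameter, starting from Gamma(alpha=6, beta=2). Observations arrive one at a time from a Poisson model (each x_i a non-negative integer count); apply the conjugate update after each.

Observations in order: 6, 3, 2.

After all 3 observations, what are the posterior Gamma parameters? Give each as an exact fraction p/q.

obs 1: x=6 → posterior Gamma(12, 3)
obs 2: x=3 → posterior Gamma(15, 4)
obs 3: x=2 → posterior Gamma(17, 5)

alpha=17, beta=5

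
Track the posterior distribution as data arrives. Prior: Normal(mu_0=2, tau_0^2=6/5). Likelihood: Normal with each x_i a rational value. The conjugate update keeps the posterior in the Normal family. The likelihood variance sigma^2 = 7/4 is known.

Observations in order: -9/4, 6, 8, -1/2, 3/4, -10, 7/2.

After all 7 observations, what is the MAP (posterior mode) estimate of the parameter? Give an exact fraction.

obs 1: x=-9/4 → posterior Normal(16/59, 42/59)
obs 2: x=6 → posterior Normal(160/83, 42/83)
obs 3: x=8 → posterior Normal(352/107, 42/107)
obs 4: x=-1/2 → posterior Normal(340/131, 42/131)
obs 5: x=3/4 → posterior Normal(358/155, 42/155)
obs 6: x=-10 → posterior Normal(118/179, 42/179)
obs 7: x=7/2 → posterior Normal(202/203, 6/29)

202/203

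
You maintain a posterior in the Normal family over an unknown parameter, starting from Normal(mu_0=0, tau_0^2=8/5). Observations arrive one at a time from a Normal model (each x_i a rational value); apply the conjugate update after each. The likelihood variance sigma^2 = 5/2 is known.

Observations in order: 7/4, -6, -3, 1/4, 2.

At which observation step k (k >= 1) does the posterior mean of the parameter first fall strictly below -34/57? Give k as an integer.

k = 2

obs 1: x=7/4 → posterior Normal(28/41, 40/41)
obs 2: x=-6 → posterior Normal(-68/57, 40/57)
obs 3: x=-3 → posterior Normal(-116/73, 40/73)
obs 4: x=1/4 → posterior Normal(-112/89, 40/89)
obs 5: x=2 → posterior Normal(-16/21, 8/21)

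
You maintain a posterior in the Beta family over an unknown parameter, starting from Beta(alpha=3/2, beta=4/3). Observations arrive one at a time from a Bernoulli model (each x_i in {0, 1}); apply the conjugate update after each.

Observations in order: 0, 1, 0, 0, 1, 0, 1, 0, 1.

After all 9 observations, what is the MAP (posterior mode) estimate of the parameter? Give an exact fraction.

27/59

obs 1: x=0 → posterior Beta(3/2, 7/3)
obs 2: x=1 → posterior Beta(5/2, 7/3)
obs 3: x=0 → posterior Beta(5/2, 10/3)
obs 4: x=0 → posterior Beta(5/2, 13/3)
obs 5: x=1 → posterior Beta(7/2, 13/3)
obs 6: x=0 → posterior Beta(7/2, 16/3)
obs 7: x=1 → posterior Beta(9/2, 16/3)
obs 8: x=0 → posterior Beta(9/2, 19/3)
obs 9: x=1 → posterior Beta(11/2, 19/3)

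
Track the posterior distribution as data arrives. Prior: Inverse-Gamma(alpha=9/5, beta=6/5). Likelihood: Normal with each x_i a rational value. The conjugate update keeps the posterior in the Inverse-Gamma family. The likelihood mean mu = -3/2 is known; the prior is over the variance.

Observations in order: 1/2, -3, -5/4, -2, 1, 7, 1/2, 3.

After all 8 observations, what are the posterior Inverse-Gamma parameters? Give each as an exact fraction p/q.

alpha=29/5, beta=8937/160

obs 1: x=1/2 → posterior Inverse-Gamma(23/10, 16/5)
obs 2: x=-3 → posterior Inverse-Gamma(14/5, 173/40)
obs 3: x=-5/4 → posterior Inverse-Gamma(33/10, 697/160)
obs 4: x=-2 → posterior Inverse-Gamma(19/5, 717/160)
obs 5: x=1 → posterior Inverse-Gamma(43/10, 1217/160)
obs 6: x=7 → posterior Inverse-Gamma(24/5, 6997/160)
obs 7: x=1/2 → posterior Inverse-Gamma(53/10, 7317/160)
obs 8: x=3 → posterior Inverse-Gamma(29/5, 8937/160)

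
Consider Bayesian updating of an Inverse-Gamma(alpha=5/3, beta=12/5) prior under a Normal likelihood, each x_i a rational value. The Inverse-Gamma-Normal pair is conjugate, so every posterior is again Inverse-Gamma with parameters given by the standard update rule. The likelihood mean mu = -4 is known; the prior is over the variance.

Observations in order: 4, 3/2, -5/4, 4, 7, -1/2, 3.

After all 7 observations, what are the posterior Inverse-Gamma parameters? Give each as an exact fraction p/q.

obs 1: x=4 → posterior Inverse-Gamma(13/6, 172/5)
obs 2: x=3/2 → posterior Inverse-Gamma(8/3, 1981/40)
obs 3: x=-5/4 → posterior Inverse-Gamma(19/6, 8529/160)
obs 4: x=4 → posterior Inverse-Gamma(11/3, 13649/160)
obs 5: x=7 → posterior Inverse-Gamma(25/6, 23329/160)
obs 6: x=-1/2 → posterior Inverse-Gamma(14/3, 24309/160)
obs 7: x=3 → posterior Inverse-Gamma(31/6, 28229/160)

alpha=31/6, beta=28229/160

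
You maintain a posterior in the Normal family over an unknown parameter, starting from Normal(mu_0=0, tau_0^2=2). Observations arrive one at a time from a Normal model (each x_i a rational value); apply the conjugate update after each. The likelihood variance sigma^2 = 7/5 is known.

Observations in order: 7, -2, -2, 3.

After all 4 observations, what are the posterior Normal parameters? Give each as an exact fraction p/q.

obs 1: x=7 → posterior Normal(70/17, 14/17)
obs 2: x=-2 → posterior Normal(50/27, 14/27)
obs 3: x=-2 → posterior Normal(30/37, 14/37)
obs 4: x=3 → posterior Normal(60/47, 14/47)

mu_0=60/47, tau_0^2=14/47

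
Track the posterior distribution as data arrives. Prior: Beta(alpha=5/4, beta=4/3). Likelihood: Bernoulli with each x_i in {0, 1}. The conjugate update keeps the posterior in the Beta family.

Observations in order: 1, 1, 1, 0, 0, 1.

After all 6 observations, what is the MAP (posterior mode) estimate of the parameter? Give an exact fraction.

obs 1: x=1 → posterior Beta(9/4, 4/3)
obs 2: x=1 → posterior Beta(13/4, 4/3)
obs 3: x=1 → posterior Beta(17/4, 4/3)
obs 4: x=0 → posterior Beta(17/4, 7/3)
obs 5: x=0 → posterior Beta(17/4, 10/3)
obs 6: x=1 → posterior Beta(21/4, 10/3)

51/79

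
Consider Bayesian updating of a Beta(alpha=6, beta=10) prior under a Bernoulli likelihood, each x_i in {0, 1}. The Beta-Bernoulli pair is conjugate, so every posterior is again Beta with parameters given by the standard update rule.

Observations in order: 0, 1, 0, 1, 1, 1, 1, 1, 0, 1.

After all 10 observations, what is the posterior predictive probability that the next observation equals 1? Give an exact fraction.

obs 1: x=0 → posterior Beta(6, 11)
obs 2: x=1 → posterior Beta(7, 11)
obs 3: x=0 → posterior Beta(7, 12)
obs 4: x=1 → posterior Beta(8, 12)
obs 5: x=1 → posterior Beta(9, 12)
obs 6: x=1 → posterior Beta(10, 12)
obs 7: x=1 → posterior Beta(11, 12)
obs 8: x=1 → posterior Beta(12, 12)
obs 9: x=0 → posterior Beta(12, 13)
obs 10: x=1 → posterior Beta(13, 13)

1/2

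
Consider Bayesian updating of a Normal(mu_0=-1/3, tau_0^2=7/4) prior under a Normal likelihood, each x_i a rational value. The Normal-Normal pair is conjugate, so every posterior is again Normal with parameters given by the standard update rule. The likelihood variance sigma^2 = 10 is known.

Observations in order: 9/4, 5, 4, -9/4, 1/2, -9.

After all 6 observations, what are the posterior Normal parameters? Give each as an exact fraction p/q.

obs 1: x=9/4 → posterior Normal(29/564, 70/47)
obs 2: x=5 → posterior Normal(449/648, 35/27)
obs 3: x=4 → posterior Normal(785/732, 70/61)
obs 4: x=-9/4 → posterior Normal(149/204, 35/34)
obs 5: x=1/2 → posterior Normal(319/450, 14/15)
obs 6: x=-9 → posterior Normal(-59/492, 35/41)

mu_0=-59/492, tau_0^2=35/41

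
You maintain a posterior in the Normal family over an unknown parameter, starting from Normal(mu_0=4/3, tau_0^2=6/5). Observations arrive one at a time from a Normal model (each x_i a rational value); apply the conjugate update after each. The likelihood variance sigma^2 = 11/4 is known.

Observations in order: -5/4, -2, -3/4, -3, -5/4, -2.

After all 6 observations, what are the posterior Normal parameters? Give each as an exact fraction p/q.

mu_0=-518/597, tau_0^2=66/199

obs 1: x=-5/4 → posterior Normal(130/237, 66/79)
obs 2: x=-2 → posterior Normal(-14/309, 66/103)
obs 3: x=-3/4 → posterior Normal(-68/381, 66/127)
obs 4: x=-3 → posterior Normal(-284/453, 66/151)
obs 5: x=-5/4 → posterior Normal(-374/525, 66/175)
obs 6: x=-2 → posterior Normal(-518/597, 66/199)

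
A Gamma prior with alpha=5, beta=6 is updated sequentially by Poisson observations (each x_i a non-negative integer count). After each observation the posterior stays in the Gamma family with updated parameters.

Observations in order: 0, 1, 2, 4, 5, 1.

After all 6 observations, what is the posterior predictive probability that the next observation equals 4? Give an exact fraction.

obs 1: x=0 → posterior Gamma(5, 7)
obs 2: x=1 → posterior Gamma(6, 8)
obs 3: x=2 → posterior Gamma(8, 9)
obs 4: x=4 → posterior Gamma(12, 10)
obs 5: x=5 → posterior Gamma(17, 11)
obs 6: x=1 → posterior Gamma(18, 12)

159340649686098184765440/3211838877954855105157369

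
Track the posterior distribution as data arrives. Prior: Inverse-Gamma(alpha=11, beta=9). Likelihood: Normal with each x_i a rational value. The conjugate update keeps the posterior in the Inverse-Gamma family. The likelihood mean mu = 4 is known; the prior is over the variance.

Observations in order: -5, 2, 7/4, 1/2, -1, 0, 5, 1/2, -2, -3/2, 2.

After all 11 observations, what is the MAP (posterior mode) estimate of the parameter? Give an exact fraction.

obs 1: x=-5 → posterior Inverse-Gamma(23/2, 99/2)
obs 2: x=2 → posterior Inverse-Gamma(12, 103/2)
obs 3: x=7/4 → posterior Inverse-Gamma(25/2, 1729/32)
obs 4: x=1/2 → posterior Inverse-Gamma(13, 1925/32)
obs 5: x=-1 → posterior Inverse-Gamma(27/2, 2325/32)
obs 6: x=0 → posterior Inverse-Gamma(14, 2581/32)
obs 7: x=5 → posterior Inverse-Gamma(29/2, 2597/32)
obs 8: x=1/2 → posterior Inverse-Gamma(15, 2793/32)
obs 9: x=-2 → posterior Inverse-Gamma(31/2, 3369/32)
obs 10: x=-3/2 → posterior Inverse-Gamma(16, 3853/32)
obs 11: x=2 → posterior Inverse-Gamma(33/2, 3917/32)

3917/560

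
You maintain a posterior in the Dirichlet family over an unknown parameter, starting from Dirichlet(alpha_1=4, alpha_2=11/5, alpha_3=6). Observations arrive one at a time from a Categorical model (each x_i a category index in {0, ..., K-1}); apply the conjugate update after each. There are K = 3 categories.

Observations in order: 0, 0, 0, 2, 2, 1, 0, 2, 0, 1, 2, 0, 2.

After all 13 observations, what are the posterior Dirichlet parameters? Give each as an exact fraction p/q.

alpha_1=10, alpha_2=21/5, alpha_3=11

obs 1: x=0 → posterior Dirichlet(5, 11/5, 6)
obs 2: x=0 → posterior Dirichlet(6, 11/5, 6)
obs 3: x=0 → posterior Dirichlet(7, 11/5, 6)
obs 4: x=2 → posterior Dirichlet(7, 11/5, 7)
obs 5: x=2 → posterior Dirichlet(7, 11/5, 8)
obs 6: x=1 → posterior Dirichlet(7, 16/5, 8)
obs 7: x=0 → posterior Dirichlet(8, 16/5, 8)
obs 8: x=2 → posterior Dirichlet(8, 16/5, 9)
obs 9: x=0 → posterior Dirichlet(9, 16/5, 9)
obs 10: x=1 → posterior Dirichlet(9, 21/5, 9)
obs 11: x=2 → posterior Dirichlet(9, 21/5, 10)
obs 12: x=0 → posterior Dirichlet(10, 21/5, 10)
obs 13: x=2 → posterior Dirichlet(10, 21/5, 11)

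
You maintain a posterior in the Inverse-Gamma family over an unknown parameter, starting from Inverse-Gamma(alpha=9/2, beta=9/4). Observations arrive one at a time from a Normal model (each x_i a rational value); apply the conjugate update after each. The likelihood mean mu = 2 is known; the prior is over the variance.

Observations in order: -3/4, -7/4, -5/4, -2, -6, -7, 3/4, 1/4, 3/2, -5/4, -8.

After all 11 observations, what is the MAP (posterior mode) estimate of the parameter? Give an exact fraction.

obs 1: x=-3/4 → posterior Inverse-Gamma(5, 193/32)
obs 2: x=-7/4 → posterior Inverse-Gamma(11/2, 209/16)
obs 3: x=-5/4 → posterior Inverse-Gamma(6, 587/32)
obs 4: x=-2 → posterior Inverse-Gamma(13/2, 843/32)
obs 5: x=-6 → posterior Inverse-Gamma(7, 1867/32)
obs 6: x=-7 → posterior Inverse-Gamma(15/2, 3163/32)
obs 7: x=3/4 → posterior Inverse-Gamma(8, 797/8)
obs 8: x=1/4 → posterior Inverse-Gamma(17/2, 3237/32)
obs 9: x=3/2 → posterior Inverse-Gamma(9, 3241/32)
obs 10: x=-5/4 → posterior Inverse-Gamma(19/2, 1705/16)
obs 11: x=-8 → posterior Inverse-Gamma(10, 2505/16)

2505/176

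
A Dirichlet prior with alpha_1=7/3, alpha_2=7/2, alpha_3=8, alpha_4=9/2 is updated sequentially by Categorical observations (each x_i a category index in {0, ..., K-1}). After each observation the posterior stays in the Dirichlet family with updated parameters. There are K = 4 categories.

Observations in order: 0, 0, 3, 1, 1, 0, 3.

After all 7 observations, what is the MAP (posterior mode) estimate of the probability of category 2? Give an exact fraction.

21/64

obs 1: x=0 → posterior Dirichlet(10/3, 7/2, 8, 9/2)
obs 2: x=0 → posterior Dirichlet(13/3, 7/2, 8, 9/2)
obs 3: x=3 → posterior Dirichlet(13/3, 7/2, 8, 11/2)
obs 4: x=1 → posterior Dirichlet(13/3, 9/2, 8, 11/2)
obs 5: x=1 → posterior Dirichlet(13/3, 11/2, 8, 11/2)
obs 6: x=0 → posterior Dirichlet(16/3, 11/2, 8, 11/2)
obs 7: x=3 → posterior Dirichlet(16/3, 11/2, 8, 13/2)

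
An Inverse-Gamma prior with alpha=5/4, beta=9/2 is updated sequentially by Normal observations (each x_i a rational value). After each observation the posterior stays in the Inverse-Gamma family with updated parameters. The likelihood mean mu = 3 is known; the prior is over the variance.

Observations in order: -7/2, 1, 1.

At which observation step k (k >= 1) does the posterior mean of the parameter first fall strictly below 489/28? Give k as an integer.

obs 1: x=-7/2 → posterior Inverse-Gamma(7/4, 205/8)
obs 2: x=1 → posterior Inverse-Gamma(9/4, 221/8)
obs 3: x=1 → posterior Inverse-Gamma(11/4, 237/8)

k = 3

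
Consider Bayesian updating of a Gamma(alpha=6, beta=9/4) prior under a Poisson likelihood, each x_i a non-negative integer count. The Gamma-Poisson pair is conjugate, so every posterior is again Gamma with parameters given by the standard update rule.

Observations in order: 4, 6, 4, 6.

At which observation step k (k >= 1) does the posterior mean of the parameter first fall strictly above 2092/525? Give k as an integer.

obs 1: x=4 → posterior Gamma(10, 13/4)
obs 2: x=6 → posterior Gamma(16, 17/4)
obs 3: x=4 → posterior Gamma(20, 21/4)
obs 4: x=6 → posterior Gamma(26, 25/4)

k = 4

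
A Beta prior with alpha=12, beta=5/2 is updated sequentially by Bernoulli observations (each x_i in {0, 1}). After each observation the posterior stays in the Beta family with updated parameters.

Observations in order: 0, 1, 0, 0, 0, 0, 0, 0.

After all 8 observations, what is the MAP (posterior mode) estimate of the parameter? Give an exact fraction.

24/41

obs 1: x=0 → posterior Beta(12, 7/2)
obs 2: x=1 → posterior Beta(13, 7/2)
obs 3: x=0 → posterior Beta(13, 9/2)
obs 4: x=0 → posterior Beta(13, 11/2)
obs 5: x=0 → posterior Beta(13, 13/2)
obs 6: x=0 → posterior Beta(13, 15/2)
obs 7: x=0 → posterior Beta(13, 17/2)
obs 8: x=0 → posterior Beta(13, 19/2)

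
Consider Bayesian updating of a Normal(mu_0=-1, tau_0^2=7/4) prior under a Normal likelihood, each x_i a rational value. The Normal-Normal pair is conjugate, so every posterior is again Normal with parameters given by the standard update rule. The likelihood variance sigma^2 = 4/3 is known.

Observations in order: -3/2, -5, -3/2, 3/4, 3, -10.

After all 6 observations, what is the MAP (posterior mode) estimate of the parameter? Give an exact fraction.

obs 1: x=-3/2 → posterior Normal(-95/74, 28/37)
obs 2: x=-5 → posterior Normal(-305/116, 14/29)
obs 3: x=-3/2 → posterior Normal(-184/79, 28/79)
obs 4: x=3/4 → posterior Normal(-673/400, 7/25)
obs 5: x=3 → posterior Normal(-421/484, 28/121)
obs 6: x=-10 → posterior Normal(-1261/568, 14/71)

-1261/568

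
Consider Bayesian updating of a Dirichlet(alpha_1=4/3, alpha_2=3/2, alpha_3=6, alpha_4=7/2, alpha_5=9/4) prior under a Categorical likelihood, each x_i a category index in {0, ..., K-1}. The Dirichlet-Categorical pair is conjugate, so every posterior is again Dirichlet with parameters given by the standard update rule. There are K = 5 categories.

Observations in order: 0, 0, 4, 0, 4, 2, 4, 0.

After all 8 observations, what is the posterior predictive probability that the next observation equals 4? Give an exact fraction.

obs 1: x=0 → posterior Dirichlet(7/3, 3/2, 6, 7/2, 9/4)
obs 2: x=0 → posterior Dirichlet(10/3, 3/2, 6, 7/2, 9/4)
obs 3: x=4 → posterior Dirichlet(10/3, 3/2, 6, 7/2, 13/4)
obs 4: x=0 → posterior Dirichlet(13/3, 3/2, 6, 7/2, 13/4)
obs 5: x=4 → posterior Dirichlet(13/3, 3/2, 6, 7/2, 17/4)
obs 6: x=2 → posterior Dirichlet(13/3, 3/2, 7, 7/2, 17/4)
obs 7: x=4 → posterior Dirichlet(13/3, 3/2, 7, 7/2, 21/4)
obs 8: x=0 → posterior Dirichlet(16/3, 3/2, 7, 7/2, 21/4)

63/271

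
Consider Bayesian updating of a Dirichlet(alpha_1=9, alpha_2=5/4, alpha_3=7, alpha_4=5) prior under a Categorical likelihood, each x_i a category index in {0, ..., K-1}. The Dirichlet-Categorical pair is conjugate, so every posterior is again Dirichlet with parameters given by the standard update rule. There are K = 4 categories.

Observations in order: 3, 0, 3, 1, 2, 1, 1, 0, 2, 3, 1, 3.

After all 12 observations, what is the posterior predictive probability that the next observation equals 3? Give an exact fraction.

obs 1: x=3 → posterior Dirichlet(9, 5/4, 7, 6)
obs 2: x=0 → posterior Dirichlet(10, 5/4, 7, 6)
obs 3: x=3 → posterior Dirichlet(10, 5/4, 7, 7)
obs 4: x=1 → posterior Dirichlet(10, 9/4, 7, 7)
obs 5: x=2 → posterior Dirichlet(10, 9/4, 8, 7)
obs 6: x=1 → posterior Dirichlet(10, 13/4, 8, 7)
obs 7: x=1 → posterior Dirichlet(10, 17/4, 8, 7)
obs 8: x=0 → posterior Dirichlet(11, 17/4, 8, 7)
obs 9: x=2 → posterior Dirichlet(11, 17/4, 9, 7)
obs 10: x=3 → posterior Dirichlet(11, 17/4, 9, 8)
obs 11: x=1 → posterior Dirichlet(11, 21/4, 9, 8)
obs 12: x=3 → posterior Dirichlet(11, 21/4, 9, 9)

36/137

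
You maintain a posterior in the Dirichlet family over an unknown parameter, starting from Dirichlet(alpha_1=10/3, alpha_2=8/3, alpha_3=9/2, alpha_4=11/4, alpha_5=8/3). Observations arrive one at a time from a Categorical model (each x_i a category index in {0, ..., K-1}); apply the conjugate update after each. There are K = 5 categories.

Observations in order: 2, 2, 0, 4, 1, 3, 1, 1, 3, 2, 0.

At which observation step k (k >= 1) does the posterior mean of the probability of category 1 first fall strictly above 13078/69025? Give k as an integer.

k = 7

obs 1: x=2 → posterior Dirichlet(10/3, 8/3, 11/2, 11/4, 8/3)
obs 2: x=2 → posterior Dirichlet(10/3, 8/3, 13/2, 11/4, 8/3)
obs 3: x=0 → posterior Dirichlet(13/3, 8/3, 13/2, 11/4, 8/3)
obs 4: x=4 → posterior Dirichlet(13/3, 8/3, 13/2, 11/4, 11/3)
obs 5: x=1 → posterior Dirichlet(13/3, 11/3, 13/2, 11/4, 11/3)
obs 6: x=3 → posterior Dirichlet(13/3, 11/3, 13/2, 15/4, 11/3)
obs 7: x=1 → posterior Dirichlet(13/3, 14/3, 13/2, 15/4, 11/3)
obs 8: x=1 → posterior Dirichlet(13/3, 17/3, 13/2, 15/4, 11/3)
obs 9: x=3 → posterior Dirichlet(13/3, 17/3, 13/2, 19/4, 11/3)
obs 10: x=2 → posterior Dirichlet(13/3, 17/3, 15/2, 19/4, 11/3)
obs 11: x=0 → posterior Dirichlet(16/3, 17/3, 15/2, 19/4, 11/3)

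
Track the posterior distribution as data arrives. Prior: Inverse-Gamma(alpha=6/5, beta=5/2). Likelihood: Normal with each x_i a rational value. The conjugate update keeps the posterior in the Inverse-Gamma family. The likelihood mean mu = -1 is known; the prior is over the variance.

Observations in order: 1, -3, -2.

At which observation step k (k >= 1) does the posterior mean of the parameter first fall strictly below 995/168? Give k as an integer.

k = 2

obs 1: x=1 → posterior Inverse-Gamma(17/10, 9/2)
obs 2: x=-3 → posterior Inverse-Gamma(11/5, 13/2)
obs 3: x=-2 → posterior Inverse-Gamma(27/10, 7)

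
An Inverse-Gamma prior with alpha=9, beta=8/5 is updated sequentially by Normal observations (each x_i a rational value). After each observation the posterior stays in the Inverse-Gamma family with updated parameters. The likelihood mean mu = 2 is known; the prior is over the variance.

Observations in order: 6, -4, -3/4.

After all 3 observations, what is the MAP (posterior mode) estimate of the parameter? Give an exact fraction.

5021/1840

obs 1: x=6 → posterior Inverse-Gamma(19/2, 48/5)
obs 2: x=-4 → posterior Inverse-Gamma(10, 138/5)
obs 3: x=-3/4 → posterior Inverse-Gamma(21/2, 5021/160)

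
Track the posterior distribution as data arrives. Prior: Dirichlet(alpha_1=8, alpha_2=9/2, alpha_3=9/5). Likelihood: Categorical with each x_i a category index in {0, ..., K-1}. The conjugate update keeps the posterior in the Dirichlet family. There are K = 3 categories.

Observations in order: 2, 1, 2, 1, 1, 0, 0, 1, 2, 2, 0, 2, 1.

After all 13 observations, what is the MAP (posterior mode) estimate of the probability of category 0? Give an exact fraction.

obs 1: x=2 → posterior Dirichlet(8, 9/2, 14/5)
obs 2: x=1 → posterior Dirichlet(8, 11/2, 14/5)
obs 3: x=2 → posterior Dirichlet(8, 11/2, 19/5)
obs 4: x=1 → posterior Dirichlet(8, 13/2, 19/5)
obs 5: x=1 → posterior Dirichlet(8, 15/2, 19/5)
obs 6: x=0 → posterior Dirichlet(9, 15/2, 19/5)
obs 7: x=0 → posterior Dirichlet(10, 15/2, 19/5)
obs 8: x=1 → posterior Dirichlet(10, 17/2, 19/5)
obs 9: x=2 → posterior Dirichlet(10, 17/2, 24/5)
obs 10: x=2 → posterior Dirichlet(10, 17/2, 29/5)
obs 11: x=0 → posterior Dirichlet(11, 17/2, 29/5)
obs 12: x=2 → posterior Dirichlet(11, 17/2, 34/5)
obs 13: x=1 → posterior Dirichlet(11, 19/2, 34/5)

100/243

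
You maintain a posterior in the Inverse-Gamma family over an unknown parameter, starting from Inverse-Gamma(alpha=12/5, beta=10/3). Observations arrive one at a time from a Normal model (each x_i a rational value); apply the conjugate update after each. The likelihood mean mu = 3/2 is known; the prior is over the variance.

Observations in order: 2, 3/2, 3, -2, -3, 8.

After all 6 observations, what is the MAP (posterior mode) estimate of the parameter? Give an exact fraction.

obs 1: x=2 → posterior Inverse-Gamma(29/10, 83/24)
obs 2: x=3/2 → posterior Inverse-Gamma(17/5, 83/24)
obs 3: x=3 → posterior Inverse-Gamma(39/10, 55/12)
obs 4: x=-2 → posterior Inverse-Gamma(22/5, 257/24)
obs 5: x=-3 → posterior Inverse-Gamma(49/10, 125/6)
obs 6: x=8 → posterior Inverse-Gamma(27/5, 1007/24)

5035/768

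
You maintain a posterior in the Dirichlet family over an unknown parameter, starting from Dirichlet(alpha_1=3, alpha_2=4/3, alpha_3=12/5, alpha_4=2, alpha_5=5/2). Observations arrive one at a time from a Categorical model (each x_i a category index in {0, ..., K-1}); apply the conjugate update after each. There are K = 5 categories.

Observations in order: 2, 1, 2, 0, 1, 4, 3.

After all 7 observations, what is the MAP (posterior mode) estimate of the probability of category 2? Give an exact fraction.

102/397

obs 1: x=2 → posterior Dirichlet(3, 4/3, 17/5, 2, 5/2)
obs 2: x=1 → posterior Dirichlet(3, 7/3, 17/5, 2, 5/2)
obs 3: x=2 → posterior Dirichlet(3, 7/3, 22/5, 2, 5/2)
obs 4: x=0 → posterior Dirichlet(4, 7/3, 22/5, 2, 5/2)
obs 5: x=1 → posterior Dirichlet(4, 10/3, 22/5, 2, 5/2)
obs 6: x=4 → posterior Dirichlet(4, 10/3, 22/5, 2, 7/2)
obs 7: x=3 → posterior Dirichlet(4, 10/3, 22/5, 3, 7/2)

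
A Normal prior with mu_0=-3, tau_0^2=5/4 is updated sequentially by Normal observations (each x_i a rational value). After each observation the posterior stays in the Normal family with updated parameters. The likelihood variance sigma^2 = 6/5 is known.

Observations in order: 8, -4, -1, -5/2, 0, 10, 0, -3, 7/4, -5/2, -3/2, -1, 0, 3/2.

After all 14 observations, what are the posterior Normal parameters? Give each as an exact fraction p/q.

mu_0=287/1496, tau_0^2=15/187

obs 1: x=8 → posterior Normal(128/49, 30/49)
obs 2: x=-4 → posterior Normal(14/37, 15/37)
obs 3: x=-1 → posterior Normal(1/33, 10/33)
obs 4: x=-5/2 → posterior Normal(-119/248, 15/62)
obs 5: x=0 → posterior Normal(-119/298, 30/149)
obs 6: x=10 → posterior Normal(127/116, 5/29)
obs 7: x=0 → posterior Normal(381/398, 30/199)
obs 8: x=-3 → posterior Normal(33/64, 15/112)
obs 9: x=7/4 → posterior Normal(637/996, 10/83)
obs 10: x=-5/2 → posterior Normal(387/1096, 15/137)
obs 11: x=-3/2 → posterior Normal(237/1196, 30/299)
obs 12: x=-1 → posterior Normal(137/1296, 5/54)
obs 13: x=0 → posterior Normal(137/1396, 30/349)
obs 14: x=3/2 → posterior Normal(287/1496, 15/187)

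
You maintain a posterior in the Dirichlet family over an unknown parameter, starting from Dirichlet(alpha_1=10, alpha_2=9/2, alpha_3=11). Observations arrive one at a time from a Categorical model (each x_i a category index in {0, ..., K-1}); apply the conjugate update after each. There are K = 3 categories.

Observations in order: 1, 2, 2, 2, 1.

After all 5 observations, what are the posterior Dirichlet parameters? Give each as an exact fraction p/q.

obs 1: x=1 → posterior Dirichlet(10, 11/2, 11)
obs 2: x=2 → posterior Dirichlet(10, 11/2, 12)
obs 3: x=2 → posterior Dirichlet(10, 11/2, 13)
obs 4: x=2 → posterior Dirichlet(10, 11/2, 14)
obs 5: x=1 → posterior Dirichlet(10, 13/2, 14)

alpha_1=10, alpha_2=13/2, alpha_3=14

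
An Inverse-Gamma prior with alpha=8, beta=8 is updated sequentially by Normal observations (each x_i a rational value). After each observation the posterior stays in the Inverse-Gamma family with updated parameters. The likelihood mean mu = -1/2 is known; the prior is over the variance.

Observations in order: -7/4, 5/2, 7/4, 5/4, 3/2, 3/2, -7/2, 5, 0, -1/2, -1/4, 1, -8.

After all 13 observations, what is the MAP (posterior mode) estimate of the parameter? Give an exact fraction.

obs 1: x=-7/4 → posterior Inverse-Gamma(17/2, 281/32)
obs 2: x=5/2 → posterior Inverse-Gamma(9, 425/32)
obs 3: x=7/4 → posterior Inverse-Gamma(19/2, 253/16)
obs 4: x=5/4 → posterior Inverse-Gamma(10, 555/32)
obs 5: x=3/2 → posterior Inverse-Gamma(21/2, 619/32)
obs 6: x=3/2 → posterior Inverse-Gamma(11, 683/32)
obs 7: x=-7/2 → posterior Inverse-Gamma(23/2, 827/32)
obs 8: x=5 → posterior Inverse-Gamma(12, 1311/32)
obs 9: x=0 → posterior Inverse-Gamma(25/2, 1315/32)
obs 10: x=-1/2 → posterior Inverse-Gamma(13, 1315/32)
obs 11: x=-1/4 → posterior Inverse-Gamma(27/2, 329/8)
obs 12: x=1 → posterior Inverse-Gamma(14, 169/4)
obs 13: x=-8 → posterior Inverse-Gamma(29/2, 563/8)

563/124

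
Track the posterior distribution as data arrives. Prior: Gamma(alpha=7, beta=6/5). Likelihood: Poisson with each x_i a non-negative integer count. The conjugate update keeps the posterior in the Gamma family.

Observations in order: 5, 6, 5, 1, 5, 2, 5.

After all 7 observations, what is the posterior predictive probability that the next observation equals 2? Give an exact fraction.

obs 1: x=5 → posterior Gamma(12, 11/5)
obs 2: x=6 → posterior Gamma(18, 16/5)
obs 3: x=5 → posterior Gamma(23, 21/5)
obs 4: x=1 → posterior Gamma(24, 26/5)
obs 5: x=5 → posterior Gamma(29, 31/5)
obs 6: x=2 → posterior Gamma(31, 36/5)
obs 7: x=5 → posterior Gamma(36, 41/5)

95631966000830006408453257335961305869873367189001342515596325/765187044368312534815681825287232171097216191481334138581024768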